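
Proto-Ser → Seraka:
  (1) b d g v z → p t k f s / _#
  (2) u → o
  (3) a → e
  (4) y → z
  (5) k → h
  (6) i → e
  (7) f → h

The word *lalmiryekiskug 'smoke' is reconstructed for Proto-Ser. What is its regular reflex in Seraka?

lelmerzeheshoh

Seraka: start from *lalmiryekiskug.
  rule 1 (final devoicing): lalmiryekiskug → lalmiryekiskuk
  rule 2 (vowel merger): lalmiryekiskuk → lalmiryekiskok
  rule 3 (vowel merger): lalmiryekiskok → lelmiryekiskok
  rule 4 (unconditioned shift): lelmiryekiskok → lelmirzekiskok
  rule 5 (unconditioned shift): lelmirzekiskok → lelmirzehishoh
  rule 6 (vowel merger): lelmirzehishoh → lelmerzeheshoh
  rule 7: no change — lelmerzeheshoh
  ⇒ Seraka lelmerzeheshoh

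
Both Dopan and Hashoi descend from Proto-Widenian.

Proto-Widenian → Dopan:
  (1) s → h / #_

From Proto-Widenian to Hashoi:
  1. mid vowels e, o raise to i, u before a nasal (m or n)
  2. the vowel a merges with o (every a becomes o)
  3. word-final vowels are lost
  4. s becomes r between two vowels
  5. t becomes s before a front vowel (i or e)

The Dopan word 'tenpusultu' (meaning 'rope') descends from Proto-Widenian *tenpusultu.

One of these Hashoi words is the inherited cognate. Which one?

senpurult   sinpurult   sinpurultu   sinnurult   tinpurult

sinpurult

Hashoi: *tenpusultu > tinpusultu > tinpusult > tinpurult > sinpurult  (by pre-nasal raising, apocope, rhotacism, palatalisation)
Among the options, 'sinpurult' alone shows every Hashoi change applied in order.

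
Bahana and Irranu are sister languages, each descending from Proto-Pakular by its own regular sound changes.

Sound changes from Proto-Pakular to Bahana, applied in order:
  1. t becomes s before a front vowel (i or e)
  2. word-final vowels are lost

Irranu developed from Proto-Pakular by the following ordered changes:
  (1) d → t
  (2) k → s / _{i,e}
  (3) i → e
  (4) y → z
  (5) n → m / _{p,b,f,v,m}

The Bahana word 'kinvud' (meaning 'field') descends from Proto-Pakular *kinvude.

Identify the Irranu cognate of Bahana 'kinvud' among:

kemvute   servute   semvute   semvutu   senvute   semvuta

semvute

Irranu: *kinvude > kinvute > sinvute > senvute > semvute  (by unconditioned shift, palatalisation, vowel merger, nasal place assimilation)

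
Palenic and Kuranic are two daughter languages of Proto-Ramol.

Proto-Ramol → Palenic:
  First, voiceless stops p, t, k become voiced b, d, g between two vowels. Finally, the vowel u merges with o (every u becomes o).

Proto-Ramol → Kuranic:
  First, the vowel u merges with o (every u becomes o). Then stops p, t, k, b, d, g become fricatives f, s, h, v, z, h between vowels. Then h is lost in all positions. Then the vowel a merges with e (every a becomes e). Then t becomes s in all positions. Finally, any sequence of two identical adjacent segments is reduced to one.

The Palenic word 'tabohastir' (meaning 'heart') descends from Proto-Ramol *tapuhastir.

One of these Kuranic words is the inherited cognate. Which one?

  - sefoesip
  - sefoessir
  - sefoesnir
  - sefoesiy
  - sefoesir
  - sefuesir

sefoesir

Kuranic: *tapuhastir
  tapuhastir → tapohastir   [vowel merger]
  tapohastir → tafohastir   [intervocalic lenition]
  tafohastir → tafoastir   [h-loss]
  tafoastir → tefoestir   [vowel merger]
  tefoestir → sefoessir   [unconditioned shift]
  sefoessir → sefoesir   [degemination]
  giving Kuranic sefoesir.
Among the options, 'sefoesir' alone shows every Kuranic change applied in order.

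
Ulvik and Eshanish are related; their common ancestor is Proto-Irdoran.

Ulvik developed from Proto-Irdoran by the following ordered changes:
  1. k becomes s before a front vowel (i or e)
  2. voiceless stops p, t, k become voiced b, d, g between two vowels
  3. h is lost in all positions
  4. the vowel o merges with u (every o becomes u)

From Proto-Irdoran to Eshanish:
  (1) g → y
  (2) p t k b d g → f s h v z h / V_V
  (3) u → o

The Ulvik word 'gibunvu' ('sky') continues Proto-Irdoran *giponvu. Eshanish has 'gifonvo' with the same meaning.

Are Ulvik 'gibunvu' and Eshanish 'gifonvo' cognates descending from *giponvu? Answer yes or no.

no

Derive the expected Eshanish reflex of *giponvu:
Eshanish: *giponvu > yiponvu > yifonvu > yifonvo  (by unconditioned shift, intervocalic lenition, vowel merger)
The regular Eshanish reflex would be 'yifonvo', but the attested form is 'gifonvo'. The correspondence is irregular, so they are not cognates (the Eshanish form has a different source).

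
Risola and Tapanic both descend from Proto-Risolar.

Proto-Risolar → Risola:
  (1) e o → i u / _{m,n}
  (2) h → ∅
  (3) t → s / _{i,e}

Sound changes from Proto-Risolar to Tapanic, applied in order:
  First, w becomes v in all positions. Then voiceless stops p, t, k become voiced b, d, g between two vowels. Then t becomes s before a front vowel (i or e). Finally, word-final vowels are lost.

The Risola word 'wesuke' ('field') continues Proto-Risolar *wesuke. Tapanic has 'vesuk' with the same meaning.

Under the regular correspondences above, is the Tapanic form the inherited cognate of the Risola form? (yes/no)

Derive the expected Tapanic reflex of *wesuke:
Tapanic: *wesuke > vesuke > vesuge > vesug  (by unconditioned shift, intervocalic voicing, apocope)
The regular Tapanic reflex would be 'vesug', but the attested form is 'vesuk'. The correspondence is irregular, so they are not cognates (the Tapanic form has a different source).

no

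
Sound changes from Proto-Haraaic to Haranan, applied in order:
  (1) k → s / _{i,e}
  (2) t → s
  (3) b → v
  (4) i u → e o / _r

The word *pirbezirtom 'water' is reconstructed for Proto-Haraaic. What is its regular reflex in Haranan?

Haranan: *pirbezirtom > pirbezirsom > pirvezirsom > pervezersom  (by unconditioned shift, unconditioned shift, pre-rhotic lowering)

pervezersom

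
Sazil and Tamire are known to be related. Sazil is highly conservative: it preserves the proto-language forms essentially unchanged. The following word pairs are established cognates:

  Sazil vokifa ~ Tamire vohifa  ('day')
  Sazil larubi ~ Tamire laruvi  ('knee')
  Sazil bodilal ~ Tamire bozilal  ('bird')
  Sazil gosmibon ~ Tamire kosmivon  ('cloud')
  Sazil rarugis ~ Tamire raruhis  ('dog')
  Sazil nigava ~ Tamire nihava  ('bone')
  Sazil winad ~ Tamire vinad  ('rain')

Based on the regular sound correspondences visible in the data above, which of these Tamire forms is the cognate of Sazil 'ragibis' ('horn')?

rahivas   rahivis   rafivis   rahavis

rarugis ~ raruhis — Sazil g corresponds to Tamire h between vowels (before a front vowel).
larubi ~ laruvi — Sazil b corresponds to Tamire v between vowels (before a front vowel).
Applying these to Sazil 'ragibis':
  ragibis → rahibis   (g→h between vowels (before a front vowel))
  rahibis → rahivis   (b→v between vowels (before a front vowel))
So the Tamire cognate is 'rahivis'.

rahivis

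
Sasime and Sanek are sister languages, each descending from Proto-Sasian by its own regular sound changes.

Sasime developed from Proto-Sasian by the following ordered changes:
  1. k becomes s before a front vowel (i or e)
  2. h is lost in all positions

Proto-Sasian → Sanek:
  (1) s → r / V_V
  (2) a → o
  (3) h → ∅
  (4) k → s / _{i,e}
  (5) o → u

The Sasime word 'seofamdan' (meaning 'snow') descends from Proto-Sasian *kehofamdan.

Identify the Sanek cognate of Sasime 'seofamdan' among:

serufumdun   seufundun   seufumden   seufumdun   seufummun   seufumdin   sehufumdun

Sanek: *kehofamdan > kehofomdon > keofomdon > seofomdon > seufumdun  (by vowel merger, h-loss, palatalisation, vowel merger)

seufumdun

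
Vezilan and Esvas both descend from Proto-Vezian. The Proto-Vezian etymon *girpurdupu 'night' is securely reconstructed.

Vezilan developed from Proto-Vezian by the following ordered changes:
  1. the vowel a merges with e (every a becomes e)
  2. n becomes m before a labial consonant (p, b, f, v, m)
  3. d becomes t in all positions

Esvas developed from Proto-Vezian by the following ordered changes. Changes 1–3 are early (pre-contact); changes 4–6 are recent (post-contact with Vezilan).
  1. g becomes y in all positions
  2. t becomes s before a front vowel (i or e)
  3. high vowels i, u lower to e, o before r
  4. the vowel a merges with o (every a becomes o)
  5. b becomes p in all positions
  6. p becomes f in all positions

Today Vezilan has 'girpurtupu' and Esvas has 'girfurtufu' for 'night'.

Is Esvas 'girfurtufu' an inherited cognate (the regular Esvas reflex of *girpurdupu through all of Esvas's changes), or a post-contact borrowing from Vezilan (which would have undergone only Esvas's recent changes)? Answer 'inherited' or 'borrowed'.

If inherited, *girpurdupu would pass through all of Esvas's changes:
Esvas: *girpurdupu
  girpurdupu → yirpurdupu   [unconditioned shift]
  yirpurdupu (rule 2 does not apply)
  yirpurdupu → yerpordupu   [pre-rhotic lowering]
  yerpordupu (rule 4 does not apply)
  yerpordupu (rule 5 does not apply)
  yerpordupu → yerfordufu   [unconditioned shift]
  giving Esvas yerfordufu.
If borrowed from Vezilan 'girpurtupu' after the early changes, it would undergo only the recent ones:
  rule 4 (vowel merger): no change (girpurtupu)
  rule 5 (unconditioned shift): no change (girpurtupu)
  rule 6 (unconditioned shift): girpurtupu → girfurtufu
  ⇒ as a loan: girfurtufu
Esvas 'girfurtufu' matches the loan outcome 'girfurtufu', not the inherited 'yerfordufu' — it skipped the early Esvas changes, so it was borrowed from Vezilan.

borrowed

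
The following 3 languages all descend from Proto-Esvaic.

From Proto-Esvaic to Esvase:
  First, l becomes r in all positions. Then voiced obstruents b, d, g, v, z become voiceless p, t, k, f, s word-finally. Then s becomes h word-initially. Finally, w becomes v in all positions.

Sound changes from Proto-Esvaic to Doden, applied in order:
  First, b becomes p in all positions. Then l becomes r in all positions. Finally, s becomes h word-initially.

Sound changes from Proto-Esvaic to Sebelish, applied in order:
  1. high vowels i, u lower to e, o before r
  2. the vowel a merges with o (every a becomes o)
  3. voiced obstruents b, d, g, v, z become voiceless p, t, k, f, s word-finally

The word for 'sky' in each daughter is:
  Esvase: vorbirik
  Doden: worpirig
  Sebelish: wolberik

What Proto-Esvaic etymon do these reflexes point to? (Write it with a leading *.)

Position 3: Esvase has r, Doden has r, Sebelish has l. Sebelish preserves l here (none of its changes turn any other segment into l), so the proto-segment is *l.
Position 1: Esvase has v, Doden has w, Sebelish has w. Doden preserves w here (none of its changes turn any other segment into w), so the proto-segment is *w.
Position 8: Esvase has k, Doden has g, Sebelish has k. Doden preserves g here (none of its changes turn any other segment into g), so the proto-segment is *g.
Continuing position by position gives *wolbirig; check it forward:
Esvase: *wolbirig
  wolbirig → worbirig   [unconditioned shift]
  worbirig → worbirik   [final devoicing]
  worbirik (rule 3 does not apply)
  worbirik → vorbirik   [unconditioned shift]
  giving Esvase vorbirik.
Doden: start from *wolbirig.
  rule 1 (unconditioned shift): wolbirig → wolpirig
  rule 2 (unconditioned shift): wolpirig → worpirig
  rule 3: no change — worpirig
  ⇒ Doden worpirig
Sebelish: *wolbirig > wolberig > wolberik  (by pre-rhotic lowering, final devoicing)
Only *wolbirig yields all of Esvase vorbirik, Doden worpirig, Sebelish wolberik.

*wolbirig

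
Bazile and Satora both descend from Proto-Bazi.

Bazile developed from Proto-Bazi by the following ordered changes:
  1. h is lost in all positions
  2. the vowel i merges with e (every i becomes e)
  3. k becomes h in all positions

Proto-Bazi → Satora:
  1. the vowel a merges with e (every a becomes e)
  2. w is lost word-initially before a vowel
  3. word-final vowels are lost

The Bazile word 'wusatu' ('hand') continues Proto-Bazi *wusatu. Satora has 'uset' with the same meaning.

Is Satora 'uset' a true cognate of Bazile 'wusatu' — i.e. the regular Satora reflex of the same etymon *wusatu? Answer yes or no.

yes

Derive the expected Satora reflex of *wusatu:
Satora: *wusatu > wusetu > usetu > uset  (by vowel merger, glide loss, apocope)
Satora 'uset' matches the regular reflex exactly, so the pair is cognate.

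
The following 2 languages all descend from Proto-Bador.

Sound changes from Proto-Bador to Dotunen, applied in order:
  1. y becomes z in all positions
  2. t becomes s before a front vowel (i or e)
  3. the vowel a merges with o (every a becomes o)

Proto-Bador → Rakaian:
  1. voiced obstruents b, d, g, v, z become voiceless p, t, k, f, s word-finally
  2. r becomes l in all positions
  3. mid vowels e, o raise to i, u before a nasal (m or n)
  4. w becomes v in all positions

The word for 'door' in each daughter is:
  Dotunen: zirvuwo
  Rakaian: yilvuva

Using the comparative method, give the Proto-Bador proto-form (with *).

*yirvuwa

Position 6: Dotunen has w, Rakaian has v. Dotunen preserves w here (none of its changes turn any other segment into w), so the proto-segment is *w.
Position 1: Dotunen has z, Rakaian has y. Rakaian preserves y here (none of its changes turn any other segment into y), so the proto-segment is *y.
Continuing position by position gives *yirvuwa; check it forward:
Dotunen: *yirvuwa
  yirvuwa → zirvuwa   [unconditioned shift]
  zirvuwa (rule 2 does not apply)
  zirvuwa → zirvuwo   [vowel merger]
  giving Dotunen zirvuwo.
Rakaian: *yirvuwa
  yirvuwa (rule 1 does not apply)
  yirvuwa → yilvuwa   [unconditioned shift]
  yilvuwa (rule 3 does not apply)
  yilvuwa → yilvuva   [unconditioned shift]
  giving Rakaian yilvuva.
*yirvuwa is the unique common source.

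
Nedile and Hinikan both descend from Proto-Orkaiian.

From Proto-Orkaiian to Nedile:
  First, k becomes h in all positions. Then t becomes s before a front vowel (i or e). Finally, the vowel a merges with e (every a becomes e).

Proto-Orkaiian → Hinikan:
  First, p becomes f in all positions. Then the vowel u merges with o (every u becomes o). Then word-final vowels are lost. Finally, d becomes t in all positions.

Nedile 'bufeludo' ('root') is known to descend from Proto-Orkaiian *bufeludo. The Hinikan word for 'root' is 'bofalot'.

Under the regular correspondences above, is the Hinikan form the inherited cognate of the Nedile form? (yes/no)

Derive the expected Hinikan reflex of *bufeludo:
Hinikan: *bufeludo
  bufeludo (rule 1 does not apply)
  bufeludo → bofelodo   [vowel merger]
  bofelodo → bofelod   [apocope]
  bofelod → bofelot   [unconditioned shift]
  giving Hinikan bofelot.
The regular Hinikan reflex would be 'bofelot', but the attested form is 'bofalot'. The correspondence is irregular, so they are not cognates (the Hinikan form has a different source).

no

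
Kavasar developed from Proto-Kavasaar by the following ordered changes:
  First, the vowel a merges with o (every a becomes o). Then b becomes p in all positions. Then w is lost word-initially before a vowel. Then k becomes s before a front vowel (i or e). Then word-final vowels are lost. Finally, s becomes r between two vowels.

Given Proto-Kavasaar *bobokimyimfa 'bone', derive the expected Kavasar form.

poporimyimf

Kavasar: *bobokimyimfa > bobokimyimfo > popokimyimfo > poposimyimfo > poposimyimf > poporimyimf  (by vowel merger, unconditioned shift, palatalisation, apocope, rhotacism)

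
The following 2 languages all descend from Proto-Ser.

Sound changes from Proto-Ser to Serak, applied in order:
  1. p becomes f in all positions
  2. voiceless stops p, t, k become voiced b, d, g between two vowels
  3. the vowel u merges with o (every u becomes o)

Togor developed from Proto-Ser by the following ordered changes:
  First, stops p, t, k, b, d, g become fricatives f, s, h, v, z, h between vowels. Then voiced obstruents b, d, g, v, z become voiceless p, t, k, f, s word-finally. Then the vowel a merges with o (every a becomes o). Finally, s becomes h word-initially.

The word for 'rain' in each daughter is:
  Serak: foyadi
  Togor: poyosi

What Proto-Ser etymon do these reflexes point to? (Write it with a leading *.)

*poyati

Position 1: Serak has f, Togor has p. Taking the neighbouring segments as reconstructed: Serak f could go back to *p or *f; Togor p can only go back to *p — the one source consistent with every daughter is *p.
Position 5: Serak has d, Togor has s. Taking the neighbouring segments as reconstructed: Serak d could go back to *t or *d; Togor s could go back to *t or *s — the one source consistent with every daughter is *t.
Continuing position by position gives *poyati; check it forward:
Serak: start from *poyati.
  rule 1 (unconditioned shift): poyati → foyati
  rule 2 (intervocalic voicing): foyati → foyadi
  rule 3: no change — foyadi
  ⇒ Serak foyadi
Togor: start from *poyati.
  rule 1 (intervocalic lenition): poyati → poyasi
  rule 2: no change — poyasi
  rule 3 (vowel merger): poyasi → poyosi
  rule 4: no change — poyosi
  ⇒ Togor poyosi
No other proto-form is consistent with every reflex, so the reconstruction is *poyati.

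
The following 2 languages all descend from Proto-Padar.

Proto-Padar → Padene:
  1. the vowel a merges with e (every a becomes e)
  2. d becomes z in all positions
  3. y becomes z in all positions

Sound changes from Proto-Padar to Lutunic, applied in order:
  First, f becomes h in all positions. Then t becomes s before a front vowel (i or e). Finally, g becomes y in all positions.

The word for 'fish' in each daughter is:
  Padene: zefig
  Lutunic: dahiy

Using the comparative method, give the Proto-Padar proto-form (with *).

Position 3: Padene has f, Lutunic has h. Padene preserves f here (none of its changes turn any other segment into f), so the proto-segment is *f.
Position 2: Padene has e, Lutunic has a. Lutunic preserves a here (none of its changes turn any other segment into a), so the proto-segment is *a.
This points to *dafig. Verify forward in each daughter:
Padene: start from *dafig.
  rule 1 (vowel merger): dafig → defig
  rule 2 (unconditioned shift): defig → zefig
  rule 3: no change — zefig
  ⇒ Padene zefig
Lutunic: *dafig > dahig > dahiy  (by unconditioned shift, unconditioned shift)
No other proto-form is consistent with every reflex, so the reconstruction is *dafig.

*dafig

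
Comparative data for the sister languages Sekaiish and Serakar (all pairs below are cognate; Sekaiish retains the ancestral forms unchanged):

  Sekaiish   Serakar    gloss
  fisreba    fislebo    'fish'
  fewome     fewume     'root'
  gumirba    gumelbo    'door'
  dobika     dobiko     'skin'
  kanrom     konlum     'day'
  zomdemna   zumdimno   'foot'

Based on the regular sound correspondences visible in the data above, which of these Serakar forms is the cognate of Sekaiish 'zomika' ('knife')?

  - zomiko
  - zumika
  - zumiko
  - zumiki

zumiko

fewome ~ fewume, kanrom ~ konlum — Sekaiish o corresponds to Serakar u after a consonant, before a nasal.
fisreba ~ fislebo, gumirba ~ gumelbo — Sekaiish a corresponds to Serakar o word-finally.
Applying these to Sekaiish 'zomika':
  zomika → zumika   (o→u after a consonant, before a nasal)
  zumika → zumiko   (a→o word-finally)
So the Serakar cognate is 'zumiko'.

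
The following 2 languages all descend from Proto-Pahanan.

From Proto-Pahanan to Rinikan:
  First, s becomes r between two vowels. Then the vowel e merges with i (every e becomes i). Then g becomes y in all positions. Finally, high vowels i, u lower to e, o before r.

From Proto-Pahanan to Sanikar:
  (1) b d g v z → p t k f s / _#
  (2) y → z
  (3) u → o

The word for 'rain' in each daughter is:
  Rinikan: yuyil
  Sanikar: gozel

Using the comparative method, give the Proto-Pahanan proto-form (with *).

Position 2: Rinikan has u, Sanikar has o. Rinikan preserves u here (none of its changes turn any other segment into u), so the proto-segment is *u.
Position 4: Rinikan has i, Sanikar has e. Sanikar preserves e here (none of its changes turn any other segment into e), so the proto-segment is *e.
Position 3: Rinikan has y, Sanikar has z. Taking the neighbouring segments as reconstructed: Rinikan y could go back to *g or *y; Sanikar z could go back to *z or *y — the one source consistent with every daughter is *y.
Verify the candidate proto-form against each daughter:
Rinikan: *guyel
  guyel (rule 1 does not apply)
  guyel → guyil   [vowel merger]
  guyil → yuyil   [unconditioned shift]
  yuyil (rule 4 does not apply)
  giving Rinikan yuyil.
Sanikar: start from *guyel.
  rule 1: no change — guyel
  rule 2 (unconditioned shift): guyel → guzel
  rule 3 (vowel merger): guzel → gozel
  ⇒ Sanikar gozel
No other proto-form is consistent with every reflex, so the reconstruction is *guyel.

*guyel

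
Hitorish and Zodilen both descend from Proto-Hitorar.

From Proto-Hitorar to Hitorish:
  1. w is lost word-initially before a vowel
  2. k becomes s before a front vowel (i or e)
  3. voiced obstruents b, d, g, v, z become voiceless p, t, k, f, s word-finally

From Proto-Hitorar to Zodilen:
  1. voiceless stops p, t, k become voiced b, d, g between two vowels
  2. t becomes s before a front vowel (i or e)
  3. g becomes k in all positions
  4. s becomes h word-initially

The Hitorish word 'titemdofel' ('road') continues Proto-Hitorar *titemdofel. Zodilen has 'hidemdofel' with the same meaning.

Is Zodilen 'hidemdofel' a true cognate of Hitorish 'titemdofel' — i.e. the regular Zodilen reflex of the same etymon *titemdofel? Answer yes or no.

Derive the expected Zodilen reflex of *titemdofel:
Zodilen: *titemdofel
  titemdofel → tidemdofel   [intervocalic voicing]
  tidemdofel → sidemdofel   [palatalisation]
  sidemdofel (rule 3 does not apply)
  sidemdofel → hidemdofel   [debuccalisation]
  giving Zodilen hidemdofel.
Zodilen 'hidemdofel' matches the regular reflex exactly, so the pair is cognate.

yes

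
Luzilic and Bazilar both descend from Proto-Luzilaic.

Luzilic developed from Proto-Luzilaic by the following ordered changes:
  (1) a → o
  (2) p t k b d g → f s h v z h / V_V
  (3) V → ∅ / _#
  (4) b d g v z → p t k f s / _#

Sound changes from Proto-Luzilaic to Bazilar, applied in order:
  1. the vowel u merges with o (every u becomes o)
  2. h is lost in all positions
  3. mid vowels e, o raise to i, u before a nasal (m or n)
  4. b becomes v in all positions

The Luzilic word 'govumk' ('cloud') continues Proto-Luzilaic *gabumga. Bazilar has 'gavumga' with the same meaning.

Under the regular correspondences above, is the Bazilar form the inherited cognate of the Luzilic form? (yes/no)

yes

Derive the expected Bazilar reflex of *gabumga:
Bazilar: *gabumga
  gabumga → gabomga   [vowel merger]
  gabomga (rule 2 does not apply)
  gabomga → gabumga   [pre-nasal raising]
  gabumga → gavumga   [unconditioned shift]
  giving Bazilar gavumga.
Bazilar 'gavumga' matches the regular reflex exactly, so the pair is cognate.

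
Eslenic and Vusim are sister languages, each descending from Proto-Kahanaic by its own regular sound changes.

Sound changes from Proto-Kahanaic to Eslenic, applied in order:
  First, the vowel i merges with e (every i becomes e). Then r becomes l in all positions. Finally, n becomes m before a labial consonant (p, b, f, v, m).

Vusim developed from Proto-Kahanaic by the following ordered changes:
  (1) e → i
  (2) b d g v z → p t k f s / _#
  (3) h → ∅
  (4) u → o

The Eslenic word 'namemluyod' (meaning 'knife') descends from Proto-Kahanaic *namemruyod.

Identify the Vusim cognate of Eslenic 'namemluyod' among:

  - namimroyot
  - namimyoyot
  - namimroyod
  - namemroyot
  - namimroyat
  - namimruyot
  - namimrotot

Vusim: *namemruyod > namimruyod > namimruyot > namimroyot  (by vowel merger, final devoicing, vowel merger)
Only 'namimroyot' matches the regular Vusim development of *namemruyod.

namimroyot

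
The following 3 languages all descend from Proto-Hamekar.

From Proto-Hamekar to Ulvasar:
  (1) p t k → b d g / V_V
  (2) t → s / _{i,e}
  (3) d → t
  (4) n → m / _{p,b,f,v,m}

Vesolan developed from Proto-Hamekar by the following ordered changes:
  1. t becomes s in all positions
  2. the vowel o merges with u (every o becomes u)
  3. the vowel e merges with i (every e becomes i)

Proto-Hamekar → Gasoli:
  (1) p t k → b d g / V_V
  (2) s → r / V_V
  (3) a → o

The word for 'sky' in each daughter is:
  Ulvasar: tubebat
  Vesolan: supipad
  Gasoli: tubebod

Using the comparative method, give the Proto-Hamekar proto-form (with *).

*tupepad

Position 4: Ulvasar has e, Vesolan has i, Gasoli has e. Ulvasar preserves e here (none of its changes turn any other segment into e), so the proto-segment is *e.
Position 7: Ulvasar has t, Vesolan has d, Gasoli has d. Vesolan preserves d here (none of its changes turn any other segment into d), so the proto-segment is *d.
This points to *tupepad. Verify forward in each daughter:
Ulvasar: *tupepad > tubebad > tubebat  (by intervocalic voicing, unconditioned shift)
Vesolan: *tupepad > supepad > supipad  (by unconditioned shift, vowel merger)
Gasoli: start from *tupepad.
  rule 1 (intervocalic voicing): tupepad → tubebad
  rule 2: no change — tubebad
  rule 3 (vowel merger): tubebad → tubebod
  ⇒ Gasoli tubebod
*tupepad is the unique common source.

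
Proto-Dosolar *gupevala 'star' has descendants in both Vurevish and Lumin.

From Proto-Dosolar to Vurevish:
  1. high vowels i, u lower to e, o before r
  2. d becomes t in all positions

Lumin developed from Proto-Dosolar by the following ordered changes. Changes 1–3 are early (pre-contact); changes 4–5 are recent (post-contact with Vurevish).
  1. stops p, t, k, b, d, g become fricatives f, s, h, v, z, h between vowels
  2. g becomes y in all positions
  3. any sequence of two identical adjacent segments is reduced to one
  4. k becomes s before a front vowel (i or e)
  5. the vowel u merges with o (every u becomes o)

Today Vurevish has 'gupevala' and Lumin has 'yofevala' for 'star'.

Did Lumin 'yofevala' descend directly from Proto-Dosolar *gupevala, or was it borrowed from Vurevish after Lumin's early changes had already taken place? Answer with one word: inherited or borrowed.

If inherited, *gupevala would pass through all of Lumin's changes:
Lumin: *gupevala
  gupevala → gufevala   [intervocalic lenition]
  gufevala → yufevala   [unconditioned shift]
  yufevala (rule 3 does not apply)
  yufevala (rule 4 does not apply)
  yufevala → yofevala   [vowel merger]
  giving Lumin yofevala.
If borrowed from Vurevish 'gupevala' after the early changes, it would undergo only the recent ones:
  rule 4 (palatalisation): no change (gupevala)
  rule 5 (vowel merger): gupevala → gopevala
  ⇒ as a loan: gopevala
Lumin 'yofevala' matches the inherited outcome exactly, so it is an inherited cognate, not a loan.

inherited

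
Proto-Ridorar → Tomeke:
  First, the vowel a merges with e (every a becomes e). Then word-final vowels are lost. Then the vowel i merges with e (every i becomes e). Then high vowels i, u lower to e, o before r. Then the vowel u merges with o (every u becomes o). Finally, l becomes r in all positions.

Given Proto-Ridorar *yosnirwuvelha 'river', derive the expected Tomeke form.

Tomeke: start from *yosnirwuvelha.
  rule 1 (vowel merger): yosnirwuvelha → yosnirwuvelhe
  rule 2 (apocope): yosnirwuvelhe → yosnirwuvelh
  rule 3 (vowel merger): yosnirwuvelh → yosnerwuvelh
  rule 4: no change — yosnerwuvelh
  rule 5 (vowel merger): yosnerwuvelh → yosnerwovelh
  rule 6 (unconditioned shift): yosnerwovelh → yosnerwoverh
  ⇒ Tomeke yosnerwoverh

yosnerwoverh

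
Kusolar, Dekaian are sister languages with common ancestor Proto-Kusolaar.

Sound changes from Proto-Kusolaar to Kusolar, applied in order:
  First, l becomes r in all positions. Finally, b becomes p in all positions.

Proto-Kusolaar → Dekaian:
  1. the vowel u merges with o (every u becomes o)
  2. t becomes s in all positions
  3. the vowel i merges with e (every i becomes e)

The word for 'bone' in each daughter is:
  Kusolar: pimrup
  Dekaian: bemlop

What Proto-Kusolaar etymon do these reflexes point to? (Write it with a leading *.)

Position 1: Kusolar has p, Dekaian has b. Dekaian preserves b here (none of its changes turn any other segment into b), so the proto-segment is *b.
Position 4: Kusolar has r, Dekaian has l. Dekaian preserves l here (none of its changes turn any other segment into l), so the proto-segment is *l.
This points to *bimlup. Verify forward in each daughter:
Kusolar: *bimlup
  bimlup → bimrup   [unconditioned shift]
  bimrup → pimrup   [unconditioned shift]
  giving Kusolar pimrup.
Dekaian: *bimlup
  bimlup → bimlop   [vowel merger]
  bimlop (rule 2 does not apply)
  bimlop → bemlop   [vowel merger]
  giving Dekaian bemlop.
*bimlup is the unique common source.

*bimlup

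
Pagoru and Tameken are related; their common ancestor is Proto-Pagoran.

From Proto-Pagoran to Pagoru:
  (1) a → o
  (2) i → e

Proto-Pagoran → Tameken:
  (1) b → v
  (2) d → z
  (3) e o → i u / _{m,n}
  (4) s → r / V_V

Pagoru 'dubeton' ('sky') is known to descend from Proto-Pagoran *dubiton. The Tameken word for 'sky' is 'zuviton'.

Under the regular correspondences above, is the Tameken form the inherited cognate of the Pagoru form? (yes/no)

Derive the expected Tameken reflex of *dubiton:
Tameken: *dubiton > duviton > zuviton > zuvitun  (by unconditioned shift, unconditioned shift, pre-nasal raising)
The regular Tameken reflex would be 'zuvitun', but the attested form is 'zuviton'. The correspondence is irregular, so they are not cognates (the Tameken form has a different source).

no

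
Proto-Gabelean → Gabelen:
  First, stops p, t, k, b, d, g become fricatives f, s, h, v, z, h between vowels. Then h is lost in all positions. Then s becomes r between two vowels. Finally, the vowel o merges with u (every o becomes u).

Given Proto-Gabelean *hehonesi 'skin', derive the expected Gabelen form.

Gabelen: start from *hehonesi.
  rule 1: no change — hehonesi
  rule 2 (h-loss): hehonesi → eonesi
  rule 3 (rhotacism): eonesi → eoneri
  rule 4 (vowel merger): eoneri → euneri
  ⇒ Gabelen euneri

euneri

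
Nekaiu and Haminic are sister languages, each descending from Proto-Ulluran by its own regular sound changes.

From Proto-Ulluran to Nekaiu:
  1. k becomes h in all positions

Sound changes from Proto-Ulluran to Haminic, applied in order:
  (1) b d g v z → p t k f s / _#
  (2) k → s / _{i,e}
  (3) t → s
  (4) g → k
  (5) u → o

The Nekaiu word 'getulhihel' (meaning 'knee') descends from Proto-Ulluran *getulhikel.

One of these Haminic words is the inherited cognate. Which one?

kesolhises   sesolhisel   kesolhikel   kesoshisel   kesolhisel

Haminic: *getulhikel
  getulhikel (rule 1 does not apply)
  getulhikel → getulhisel   [palatalisation]
  getulhisel → gesulhisel   [unconditioned shift]
  gesulhisel → kesulhisel   [unconditioned shift]
  kesulhisel → kesolhisel   [vowel merger]
  giving Haminic kesolhisel.

kesolhisel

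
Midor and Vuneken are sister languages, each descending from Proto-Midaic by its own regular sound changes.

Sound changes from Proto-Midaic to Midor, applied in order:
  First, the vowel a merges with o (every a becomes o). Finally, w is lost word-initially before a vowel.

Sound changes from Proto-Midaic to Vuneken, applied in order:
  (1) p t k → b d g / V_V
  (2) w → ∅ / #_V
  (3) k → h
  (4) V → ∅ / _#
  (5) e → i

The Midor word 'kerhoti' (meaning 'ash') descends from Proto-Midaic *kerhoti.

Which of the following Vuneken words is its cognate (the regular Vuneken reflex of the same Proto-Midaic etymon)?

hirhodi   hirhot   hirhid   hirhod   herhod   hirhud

Vuneken: *kerhoti > kerhodi > herhodi > herhod > hirhod  (by intervocalic voicing, unconditioned shift, apocope, vowel merger)
The other candidates each miss or misapply at least one Vuneken change.

hirhod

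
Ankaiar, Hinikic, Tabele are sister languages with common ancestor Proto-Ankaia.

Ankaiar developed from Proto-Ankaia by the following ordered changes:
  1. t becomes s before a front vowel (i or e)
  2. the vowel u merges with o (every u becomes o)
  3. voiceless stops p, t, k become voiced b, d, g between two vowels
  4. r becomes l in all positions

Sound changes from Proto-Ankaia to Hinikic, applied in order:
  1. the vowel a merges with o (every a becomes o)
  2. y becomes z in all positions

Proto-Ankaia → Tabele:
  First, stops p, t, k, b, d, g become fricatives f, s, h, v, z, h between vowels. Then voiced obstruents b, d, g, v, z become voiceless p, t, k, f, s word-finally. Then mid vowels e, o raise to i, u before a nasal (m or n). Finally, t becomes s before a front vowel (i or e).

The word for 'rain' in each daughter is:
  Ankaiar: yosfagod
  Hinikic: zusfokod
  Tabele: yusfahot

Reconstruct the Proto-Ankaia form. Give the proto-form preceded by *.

*yusfakod

Position 5: Ankaiar has a, Hinikic has o, Tabele has a. Ankaiar preserves a here (none of its changes turn any other segment into a), so the proto-segment is *a.
Position 1: Ankaiar has y, Hinikic has z, Tabele has y. Ankaiar preserves y here (none of its changes turn any other segment into y), so the proto-segment is *y.
Position 2: Ankaiar has o, Hinikic has u, Tabele has u. Hinikic preserves u here (none of its changes turn any other segment into u), so the proto-segment is *u.
This points to *yusfakod. Verify forward in each daughter:
Ankaiar: start from *yusfakod.
  rule 1: no change — yusfakod
  rule 2 (vowel merger): yusfakod → yosfakod
  rule 3 (intervocalic voicing): yosfakod → yosfagod
  rule 4: no change — yosfagod
  ⇒ Ankaiar yosfagod
Hinikic: *yusfakod
  yusfakod → yusfokod   [vowel merger]
  yusfokod → zusfokod   [unconditioned shift]
  giving Hinikic zusfokod.
Tabele: *yusfakod
  yusfakod → yusfahod   [intervocalic lenition]
  yusfahod → yusfahot   [final devoicing]
  yusfahot (rule 3 does not apply)
  yusfahot (rule 4 does not apply)
  giving Tabele yusfahot.
No other proto-form is consistent with every reflex, so the reconstruction is *yusfakod.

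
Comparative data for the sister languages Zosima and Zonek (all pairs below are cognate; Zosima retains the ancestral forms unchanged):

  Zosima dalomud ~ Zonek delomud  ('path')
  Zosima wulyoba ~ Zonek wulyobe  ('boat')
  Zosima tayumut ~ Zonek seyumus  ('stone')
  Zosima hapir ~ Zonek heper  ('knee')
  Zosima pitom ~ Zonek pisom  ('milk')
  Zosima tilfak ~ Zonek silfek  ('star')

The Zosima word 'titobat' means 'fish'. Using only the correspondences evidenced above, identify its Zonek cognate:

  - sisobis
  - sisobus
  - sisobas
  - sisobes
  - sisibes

tilfak ~ silfek — Zosima t corresponds to Zonek s word-initially before a front vowel.
pitom ~ pisom — Zosima t corresponds to Zonek s between vowels (before a back vowel).
dalomud ~ delomud, tayumut ~ seyumus — Zosima a corresponds to Zonek e after a consonant, before a consonant other than r, m, n, p, b, f, v.
tayumut ~ seyumus — Zosima t corresponds to Zonek s word-finally.
Applying these to Zosima 'titobat':
  titobat → sitobat   (t→s word-initially before a front vowel)
  sitobat → sisobat   (t→s between vowels (before a back vowel))
  sisobat → sisobet   (a→e after a consonant, before a consonant other than r, m, n, p, b, f, v)
  sisobet → sisobes   (t→s word-finally)
So the Zonek cognate is 'sisobes'.

sisobes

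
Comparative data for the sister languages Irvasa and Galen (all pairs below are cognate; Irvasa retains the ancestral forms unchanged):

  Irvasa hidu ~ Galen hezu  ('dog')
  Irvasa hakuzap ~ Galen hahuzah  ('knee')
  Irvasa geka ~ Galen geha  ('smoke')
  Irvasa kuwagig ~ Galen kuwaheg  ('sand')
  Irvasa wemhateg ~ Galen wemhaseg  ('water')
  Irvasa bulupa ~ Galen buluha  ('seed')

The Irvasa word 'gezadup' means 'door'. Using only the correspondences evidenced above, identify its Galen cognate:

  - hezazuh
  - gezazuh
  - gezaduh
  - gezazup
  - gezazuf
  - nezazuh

hidu ~ hezu — Irvasa d corresponds to Galen z between vowels (before a back vowel).
hakuzap ~ hahuzah — Irvasa p corresponds to Galen h word-finally.
Applying these to Irvasa 'gezadup':
  gezadup → gezazup   (d→z between vowels (before a back vowel))
  gezazup → gezazuh   (p→h word-finally)
So the Galen cognate is 'gezazuh'.

gezazuh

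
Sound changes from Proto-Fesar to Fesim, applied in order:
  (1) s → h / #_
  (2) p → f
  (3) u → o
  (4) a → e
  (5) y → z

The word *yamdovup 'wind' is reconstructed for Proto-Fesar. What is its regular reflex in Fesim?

Fesim: *yamdovup
  yamdovup (rule 1 does not apply)
  yamdovup → yamdovuf   [unconditioned shift]
  yamdovuf → yamdovof   [vowel merger]
  yamdovof → yemdovof   [vowel merger]
  yemdovof → zemdovof   [unconditioned shift]
  giving Fesim zemdovof.

zemdovof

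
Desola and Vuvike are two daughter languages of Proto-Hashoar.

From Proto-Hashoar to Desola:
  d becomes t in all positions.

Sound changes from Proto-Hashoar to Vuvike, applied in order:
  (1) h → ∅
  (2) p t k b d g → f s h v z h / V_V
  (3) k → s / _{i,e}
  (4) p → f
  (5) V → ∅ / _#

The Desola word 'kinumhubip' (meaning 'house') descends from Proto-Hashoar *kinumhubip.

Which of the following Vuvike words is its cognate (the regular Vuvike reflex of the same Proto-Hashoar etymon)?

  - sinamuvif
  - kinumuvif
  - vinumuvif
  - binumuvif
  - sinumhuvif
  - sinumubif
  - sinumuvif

Vuvike: *kinumhubip
  kinumhubip → kinumubip   [h-loss]
  kinumubip → kinumuvip   [intervocalic lenition]
  kinumuvip → sinumuvip   [palatalisation]
  sinumuvip → sinumuvif   [unconditioned shift]
  sinumuvif (rule 5 does not apply)
  giving Vuvike sinumuvif.

sinumuvif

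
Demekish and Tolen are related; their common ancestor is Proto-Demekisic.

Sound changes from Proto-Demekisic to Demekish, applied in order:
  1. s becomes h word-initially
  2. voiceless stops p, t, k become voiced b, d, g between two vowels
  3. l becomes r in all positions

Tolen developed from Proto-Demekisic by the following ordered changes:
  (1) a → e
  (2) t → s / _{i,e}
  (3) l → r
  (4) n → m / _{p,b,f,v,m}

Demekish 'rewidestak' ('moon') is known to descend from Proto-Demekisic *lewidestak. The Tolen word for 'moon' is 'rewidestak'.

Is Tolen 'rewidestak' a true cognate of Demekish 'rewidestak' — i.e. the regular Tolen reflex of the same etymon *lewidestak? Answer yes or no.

Derive the expected Tolen reflex of *lewidestak:
Tolen: *lewidestak > lewidestek > lewidessek > rewidessek  (by vowel merger, palatalisation, unconditioned shift)
The regular Tolen reflex would be 'rewidessek', but the attested form is 'rewidestak'. The correspondence is irregular, so they are not cognates (the Tolen form has a different source).

no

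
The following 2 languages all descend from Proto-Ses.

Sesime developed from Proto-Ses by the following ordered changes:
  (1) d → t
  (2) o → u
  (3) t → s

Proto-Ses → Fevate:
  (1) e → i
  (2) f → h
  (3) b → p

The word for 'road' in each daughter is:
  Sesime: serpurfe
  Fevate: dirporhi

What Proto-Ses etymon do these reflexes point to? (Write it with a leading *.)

*derporfe

Position 7: Sesime has f, Fevate has h. Sesime preserves f here (none of its changes turn any other segment into f), so the proto-segment is *f.
Position 5: Sesime has u, Fevate has o. Fevate preserves o here (none of its changes turn any other segment into o), so the proto-segment is *o.
Position 1: Sesime has s, Fevate has d. Fevate preserves d here (none of its changes turn any other segment into d), so the proto-segment is *d.
Verify the candidate proto-form against each daughter:
Sesime: *derporfe > terporfe > terpurfe > serpurfe  (by unconditioned shift, vowel merger, unconditioned shift)
Fevate: start from *derporfe.
  rule 1 (vowel merger): derporfe → dirporfi
  rule 2 (unconditioned shift): dirporfi → dirporhi
  rule 3: no change — dirporhi
  ⇒ Fevate dirporhi
*derporfe is the unique common source.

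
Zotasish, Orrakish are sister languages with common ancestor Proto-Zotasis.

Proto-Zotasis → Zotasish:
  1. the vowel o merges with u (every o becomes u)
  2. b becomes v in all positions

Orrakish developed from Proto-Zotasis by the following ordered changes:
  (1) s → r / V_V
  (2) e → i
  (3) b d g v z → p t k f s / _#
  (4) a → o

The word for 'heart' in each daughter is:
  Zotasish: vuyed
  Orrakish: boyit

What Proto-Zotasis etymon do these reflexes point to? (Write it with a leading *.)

*boyed

Position 5: Zotasish has d, Orrakish has t. Zotasish preserves d here (none of its changes turn any other segment into d), so the proto-segment is *d.
Position 4: Zotasish has e, Orrakish has i. Zotasish preserves e here (none of its changes turn any other segment into e), so the proto-segment is *e.
Continuing position by position gives *boyed; check it forward:
Zotasish: *boyed > buyed > vuyed  (by vowel merger, unconditioned shift)
Orrakish: *boyed
  boyed (rule 1 does not apply)
  boyed → boyid   [vowel merger]
  boyid → boyit   [final devoicing]
  boyit (rule 4 does not apply)
  giving Orrakish boyit.
No other proto-form is consistent with every reflex, so the reconstruction is *boyed.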